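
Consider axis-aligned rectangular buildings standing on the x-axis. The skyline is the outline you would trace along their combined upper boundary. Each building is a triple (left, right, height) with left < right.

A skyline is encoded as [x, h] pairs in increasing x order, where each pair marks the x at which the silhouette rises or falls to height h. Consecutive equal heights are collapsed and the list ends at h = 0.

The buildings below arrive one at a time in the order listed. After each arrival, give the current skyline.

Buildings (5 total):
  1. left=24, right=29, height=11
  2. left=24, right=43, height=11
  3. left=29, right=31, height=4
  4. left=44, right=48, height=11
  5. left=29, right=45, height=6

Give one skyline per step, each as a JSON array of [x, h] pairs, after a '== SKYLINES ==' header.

== SKYLINES ==
[[24,11],[29,0]]
[[24,11],[43,0]]
[[24,11],[43,0]]
[[24,11],[43,0],[44,11],[48,0]]
[[24,11],[43,6],[44,11],[48,0]]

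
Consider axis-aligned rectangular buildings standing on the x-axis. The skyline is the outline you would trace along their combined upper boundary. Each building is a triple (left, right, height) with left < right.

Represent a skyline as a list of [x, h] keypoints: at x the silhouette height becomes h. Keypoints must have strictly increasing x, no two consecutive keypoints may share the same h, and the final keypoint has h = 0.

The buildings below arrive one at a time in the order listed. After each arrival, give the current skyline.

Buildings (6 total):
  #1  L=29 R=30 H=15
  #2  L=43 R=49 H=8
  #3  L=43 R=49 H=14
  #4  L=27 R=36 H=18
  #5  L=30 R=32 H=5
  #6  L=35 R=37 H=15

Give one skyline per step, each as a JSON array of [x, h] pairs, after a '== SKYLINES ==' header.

== SKYLINES ==
[[29,15],[30,0]]
[[29,15],[30,0],[43,8],[49,0]]
[[29,15],[30,0],[43,14],[49,0]]
[[27,18],[36,0],[43,14],[49,0]]
[[27,18],[36,0],[43,14],[49,0]]
[[27,18],[36,15],[37,0],[43,14],[49,0]]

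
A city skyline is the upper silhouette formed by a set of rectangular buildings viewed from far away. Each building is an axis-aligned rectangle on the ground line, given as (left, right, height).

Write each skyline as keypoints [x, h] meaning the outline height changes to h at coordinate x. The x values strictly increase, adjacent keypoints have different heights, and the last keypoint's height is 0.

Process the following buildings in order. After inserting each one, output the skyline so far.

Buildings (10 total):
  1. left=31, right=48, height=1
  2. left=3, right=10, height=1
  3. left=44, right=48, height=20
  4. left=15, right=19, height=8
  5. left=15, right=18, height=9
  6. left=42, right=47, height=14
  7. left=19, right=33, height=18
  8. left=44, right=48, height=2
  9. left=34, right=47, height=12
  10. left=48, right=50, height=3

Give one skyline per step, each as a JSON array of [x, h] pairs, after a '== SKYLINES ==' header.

== SKYLINES ==
[[31,1],[48,0]]
[[3,1],[10,0],[31,1],[48,0]]
[[3,1],[10,0],[31,1],[44,20],[48,0]]
[[3,1],[10,0],[15,8],[19,0],[31,1],[44,20],[48,0]]
[[3,1],[10,0],[15,9],[18,8],[19,0],[31,1],[44,20],[48,0]]
[[3,1],[10,0],[15,9],[18,8],[19,0],[31,1],[42,14],[44,20],[48,0]]
[[3,1],[10,0],[15,9],[18,8],[19,18],[33,1],[42,14],[44,20],[48,0]]
[[3,1],[10,0],[15,9],[18,8],[19,18],[33,1],[42,14],[44,20],[48,0]]
[[3,1],[10,0],[15,9],[18,8],[19,18],[33,1],[34,12],[42,14],[44,20],[48,0]]
[[3,1],[10,0],[15,9],[18,8],[19,18],[33,1],[34,12],[42,14],[44,20],[48,3],[50,0]]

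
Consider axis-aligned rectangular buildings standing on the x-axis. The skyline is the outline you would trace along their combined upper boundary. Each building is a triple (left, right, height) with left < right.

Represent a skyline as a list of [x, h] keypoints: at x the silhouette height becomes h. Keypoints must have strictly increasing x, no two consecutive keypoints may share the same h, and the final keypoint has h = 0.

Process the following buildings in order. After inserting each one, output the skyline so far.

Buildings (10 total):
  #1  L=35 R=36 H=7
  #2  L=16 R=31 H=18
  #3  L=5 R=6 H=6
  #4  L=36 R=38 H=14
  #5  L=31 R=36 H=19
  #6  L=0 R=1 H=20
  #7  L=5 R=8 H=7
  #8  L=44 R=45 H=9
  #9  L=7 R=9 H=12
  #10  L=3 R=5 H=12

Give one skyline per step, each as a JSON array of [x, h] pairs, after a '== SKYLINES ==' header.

== SKYLINES ==
[[35,7],[36,0]]
[[16,18],[31,0],[35,7],[36,0]]
[[5,6],[6,0],[16,18],[31,0],[35,7],[36,0]]
[[5,6],[6,0],[16,18],[31,0],[35,7],[36,14],[38,0]]
[[5,6],[6,0],[16,18],[31,19],[36,14],[38,0]]
[[0,20],[1,0],[5,6],[6,0],[16,18],[31,19],[36,14],[38,0]]
[[0,20],[1,0],[5,7],[8,0],[16,18],[31,19],[36,14],[38,0]]
[[0,20],[1,0],[5,7],[8,0],[16,18],[31,19],[36,14],[38,0],[44,9],[45,0]]
[[0,20],[1,0],[5,7],[7,12],[9,0],[16,18],[31,19],[36,14],[38,0],[44,9],[45,0]]
[[0,20],[1,0],[3,12],[5,7],[7,12],[9,0],[16,18],[31,19],[36,14],[38,0],[44,9],[45,0]]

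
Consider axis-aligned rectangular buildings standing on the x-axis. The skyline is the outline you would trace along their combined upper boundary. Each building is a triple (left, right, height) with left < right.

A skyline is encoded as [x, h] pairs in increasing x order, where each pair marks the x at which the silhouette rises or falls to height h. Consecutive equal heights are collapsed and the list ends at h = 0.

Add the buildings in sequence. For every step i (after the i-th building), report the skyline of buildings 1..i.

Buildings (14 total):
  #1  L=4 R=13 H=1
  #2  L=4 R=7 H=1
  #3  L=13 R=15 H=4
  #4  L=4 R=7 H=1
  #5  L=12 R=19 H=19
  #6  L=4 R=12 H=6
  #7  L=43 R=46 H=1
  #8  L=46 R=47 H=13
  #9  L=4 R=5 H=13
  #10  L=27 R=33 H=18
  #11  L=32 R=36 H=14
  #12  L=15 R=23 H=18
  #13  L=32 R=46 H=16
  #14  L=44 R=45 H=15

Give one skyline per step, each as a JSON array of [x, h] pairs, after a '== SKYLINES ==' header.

== SKYLINES ==
[[4,1],[13,0]]
[[4,1],[13,0]]
[[4,1],[13,4],[15,0]]
[[4,1],[13,4],[15,0]]
[[4,1],[12,19],[19,0]]
[[4,6],[12,19],[19,0]]
[[4,6],[12,19],[19,0],[43,1],[46,0]]
[[4,6],[12,19],[19,0],[43,1],[46,13],[47,0]]
[[4,13],[5,6],[12,19],[19,0],[43,1],[46,13],[47,0]]
[[4,13],[5,6],[12,19],[19,0],[27,18],[33,0],[43,1],[46,13],[47,0]]
[[4,13],[5,6],[12,19],[19,0],[27,18],[33,14],[36,0],[43,1],[46,13],[47,0]]
[[4,13],[5,6],[12,19],[19,18],[23,0],[27,18],[33,14],[36,0],[43,1],[46,13],[47,0]]
[[4,13],[5,6],[12,19],[19,18],[23,0],[27,18],[33,16],[46,13],[47,0]]
[[4,13],[5,6],[12,19],[19,18],[23,0],[27,18],[33,16],[46,13],[47,0]]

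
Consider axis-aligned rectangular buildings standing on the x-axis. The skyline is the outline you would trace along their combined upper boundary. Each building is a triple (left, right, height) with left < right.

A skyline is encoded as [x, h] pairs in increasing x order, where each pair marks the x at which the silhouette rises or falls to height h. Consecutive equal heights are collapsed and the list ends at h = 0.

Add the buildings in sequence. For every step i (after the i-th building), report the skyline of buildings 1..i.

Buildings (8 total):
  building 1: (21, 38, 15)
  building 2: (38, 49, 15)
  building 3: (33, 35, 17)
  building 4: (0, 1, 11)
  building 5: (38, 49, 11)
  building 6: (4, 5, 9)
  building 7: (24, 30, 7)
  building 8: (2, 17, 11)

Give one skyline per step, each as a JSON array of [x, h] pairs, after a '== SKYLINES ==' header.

== SKYLINES ==
[[21,15],[38,0]]
[[21,15],[49,0]]
[[21,15],[33,17],[35,15],[49,0]]
[[0,11],[1,0],[21,15],[33,17],[35,15],[49,0]]
[[0,11],[1,0],[21,15],[33,17],[35,15],[49,0]]
[[0,11],[1,0],[4,9],[5,0],[21,15],[33,17],[35,15],[49,0]]
[[0,11],[1,0],[4,9],[5,0],[21,15],[33,17],[35,15],[49,0]]
[[0,11],[1,0],[2,11],[17,0],[21,15],[33,17],[35,15],[49,0]]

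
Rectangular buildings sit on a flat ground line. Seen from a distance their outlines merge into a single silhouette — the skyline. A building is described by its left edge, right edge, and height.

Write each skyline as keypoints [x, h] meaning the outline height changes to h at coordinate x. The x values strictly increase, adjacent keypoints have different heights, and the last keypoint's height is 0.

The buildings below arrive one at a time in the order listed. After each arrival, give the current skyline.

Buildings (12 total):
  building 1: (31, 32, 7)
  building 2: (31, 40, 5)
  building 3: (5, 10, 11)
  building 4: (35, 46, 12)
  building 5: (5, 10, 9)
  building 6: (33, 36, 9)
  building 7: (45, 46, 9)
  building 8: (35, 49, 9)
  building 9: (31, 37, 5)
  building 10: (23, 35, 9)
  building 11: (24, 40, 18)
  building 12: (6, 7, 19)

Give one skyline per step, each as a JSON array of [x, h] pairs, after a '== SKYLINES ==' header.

== SKYLINES ==
[[31,7],[32,0]]
[[31,7],[32,5],[40,0]]
[[5,11],[10,0],[31,7],[32,5],[40,0]]
[[5,11],[10,0],[31,7],[32,5],[35,12],[46,0]]
[[5,11],[10,0],[31,7],[32,5],[35,12],[46,0]]
[[5,11],[10,0],[31,7],[32,5],[33,9],[35,12],[46,0]]
[[5,11],[10,0],[31,7],[32,5],[33,9],[35,12],[46,0]]
[[5,11],[10,0],[31,7],[32,5],[33,9],[35,12],[46,9],[49,0]]
[[5,11],[10,0],[31,7],[32,5],[33,9],[35,12],[46,9],[49,0]]
[[5,11],[10,0],[23,9],[35,12],[46,9],[49,0]]
[[5,11],[10,0],[23,9],[24,18],[40,12],[46,9],[49,0]]
[[5,11],[6,19],[7,11],[10,0],[23,9],[24,18],[40,12],[46,9],[49,0]]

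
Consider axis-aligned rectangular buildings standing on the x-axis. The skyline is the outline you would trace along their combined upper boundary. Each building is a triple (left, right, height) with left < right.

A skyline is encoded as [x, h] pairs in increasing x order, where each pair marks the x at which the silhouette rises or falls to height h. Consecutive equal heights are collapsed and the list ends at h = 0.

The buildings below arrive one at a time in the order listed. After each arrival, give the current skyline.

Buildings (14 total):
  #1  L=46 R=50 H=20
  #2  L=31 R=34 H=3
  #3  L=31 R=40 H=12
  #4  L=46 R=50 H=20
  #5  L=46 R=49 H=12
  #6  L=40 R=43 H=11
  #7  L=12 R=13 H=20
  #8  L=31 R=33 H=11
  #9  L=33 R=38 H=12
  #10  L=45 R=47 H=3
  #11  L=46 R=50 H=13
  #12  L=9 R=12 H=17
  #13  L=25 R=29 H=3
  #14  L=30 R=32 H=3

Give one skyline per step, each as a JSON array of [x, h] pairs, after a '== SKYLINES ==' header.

== SKYLINES ==
[[46,20],[50,0]]
[[31,3],[34,0],[46,20],[50,0]]
[[31,12],[40,0],[46,20],[50,0]]
[[31,12],[40,0],[46,20],[50,0]]
[[31,12],[40,0],[46,20],[50,0]]
[[31,12],[40,11],[43,0],[46,20],[50,0]]
[[12,20],[13,0],[31,12],[40,11],[43,0],[46,20],[50,0]]
[[12,20],[13,0],[31,12],[40,11],[43,0],[46,20],[50,0]]
[[12,20],[13,0],[31,12],[40,11],[43,0],[46,20],[50,0]]
[[12,20],[13,0],[31,12],[40,11],[43,0],[45,3],[46,20],[50,0]]
[[12,20],[13,0],[31,12],[40,11],[43,0],[45,3],[46,20],[50,0]]
[[9,17],[12,20],[13,0],[31,12],[40,11],[43,0],[45,3],[46,20],[50,0]]
[[9,17],[12,20],[13,0],[25,3],[29,0],[31,12],[40,11],[43,0],[45,3],[46,20],[50,0]]
[[9,17],[12,20],[13,0],[25,3],[29,0],[30,3],[31,12],[40,11],[43,0],[45,3],[46,20],[50,0]]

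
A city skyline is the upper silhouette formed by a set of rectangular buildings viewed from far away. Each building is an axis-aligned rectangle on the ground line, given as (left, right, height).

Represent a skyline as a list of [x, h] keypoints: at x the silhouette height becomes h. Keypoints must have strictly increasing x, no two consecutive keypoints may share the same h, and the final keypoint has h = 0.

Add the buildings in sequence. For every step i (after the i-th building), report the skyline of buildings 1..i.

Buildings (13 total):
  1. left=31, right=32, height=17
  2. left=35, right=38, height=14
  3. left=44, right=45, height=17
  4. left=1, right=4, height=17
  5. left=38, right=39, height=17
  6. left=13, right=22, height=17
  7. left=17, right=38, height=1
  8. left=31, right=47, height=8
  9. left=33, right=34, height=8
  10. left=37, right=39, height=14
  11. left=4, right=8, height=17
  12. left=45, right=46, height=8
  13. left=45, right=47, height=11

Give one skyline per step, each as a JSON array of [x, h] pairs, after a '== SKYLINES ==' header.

== SKYLINES ==
[[31,17],[32,0]]
[[31,17],[32,0],[35,14],[38,0]]
[[31,17],[32,0],[35,14],[38,0],[44,17],[45,0]]
[[1,17],[4,0],[31,17],[32,0],[35,14],[38,0],[44,17],[45,0]]
[[1,17],[4,0],[31,17],[32,0],[35,14],[38,17],[39,0],[44,17],[45,0]]
[[1,17],[4,0],[13,17],[22,0],[31,17],[32,0],[35,14],[38,17],[39,0],[44,17],[45,0]]
[[1,17],[4,0],[13,17],[22,1],[31,17],[32,1],[35,14],[38,17],[39,0],[44,17],[45,0]]
[[1,17],[4,0],[13,17],[22,1],[31,17],[32,8],[35,14],[38,17],[39,8],[44,17],[45,8],[47,0]]
[[1,17],[4,0],[13,17],[22,1],[31,17],[32,8],[35,14],[38,17],[39,8],[44,17],[45,8],[47,0]]
[[1,17],[4,0],[13,17],[22,1],[31,17],[32,8],[35,14],[38,17],[39,8],[44,17],[45,8],[47,0]]
[[1,17],[8,0],[13,17],[22,1],[31,17],[32,8],[35,14],[38,17],[39,8],[44,17],[45,8],[47,0]]
[[1,17],[8,0],[13,17],[22,1],[31,17],[32,8],[35,14],[38,17],[39,8],[44,17],[45,8],[47,0]]
[[1,17],[8,0],[13,17],[22,1],[31,17],[32,8],[35,14],[38,17],[39,8],[44,17],[45,11],[47,0]]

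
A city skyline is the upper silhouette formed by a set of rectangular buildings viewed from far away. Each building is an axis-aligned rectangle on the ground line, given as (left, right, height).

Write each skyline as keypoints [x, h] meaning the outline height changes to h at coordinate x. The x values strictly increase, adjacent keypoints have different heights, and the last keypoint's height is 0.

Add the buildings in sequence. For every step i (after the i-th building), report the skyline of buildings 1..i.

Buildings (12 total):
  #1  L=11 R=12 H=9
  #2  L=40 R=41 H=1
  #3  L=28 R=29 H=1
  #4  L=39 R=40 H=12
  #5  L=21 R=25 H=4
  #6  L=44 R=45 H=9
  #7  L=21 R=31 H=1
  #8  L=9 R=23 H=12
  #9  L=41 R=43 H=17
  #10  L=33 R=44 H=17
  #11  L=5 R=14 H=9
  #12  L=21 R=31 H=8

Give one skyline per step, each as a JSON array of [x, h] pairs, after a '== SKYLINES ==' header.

== SKYLINES ==
[[11,9],[12,0]]
[[11,9],[12,0],[40,1],[41,0]]
[[11,9],[12,0],[28,1],[29,0],[40,1],[41,0]]
[[11,9],[12,0],[28,1],[29,0],[39,12],[40,1],[41,0]]
[[11,9],[12,0],[21,4],[25,0],[28,1],[29,0],[39,12],[40,1],[41,0]]
[[11,9],[12,0],[21,4],[25,0],[28,1],[29,0],[39,12],[40,1],[41,0],[44,9],[45,0]]
[[11,9],[12,0],[21,4],[25,1],[31,0],[39,12],[40,1],[41,0],[44,9],[45,0]]
[[9,12],[23,4],[25,1],[31,0],[39,12],[40,1],[41,0],[44,9],[45,0]]
[[9,12],[23,4],[25,1],[31,0],[39,12],[40,1],[41,17],[43,0],[44,9],[45,0]]
[[9,12],[23,4],[25,1],[31,0],[33,17],[44,9],[45,0]]
[[5,9],[9,12],[23,4],[25,1],[31,0],[33,17],[44,9],[45,0]]
[[5,9],[9,12],[23,8],[31,0],[33,17],[44,9],[45,0]]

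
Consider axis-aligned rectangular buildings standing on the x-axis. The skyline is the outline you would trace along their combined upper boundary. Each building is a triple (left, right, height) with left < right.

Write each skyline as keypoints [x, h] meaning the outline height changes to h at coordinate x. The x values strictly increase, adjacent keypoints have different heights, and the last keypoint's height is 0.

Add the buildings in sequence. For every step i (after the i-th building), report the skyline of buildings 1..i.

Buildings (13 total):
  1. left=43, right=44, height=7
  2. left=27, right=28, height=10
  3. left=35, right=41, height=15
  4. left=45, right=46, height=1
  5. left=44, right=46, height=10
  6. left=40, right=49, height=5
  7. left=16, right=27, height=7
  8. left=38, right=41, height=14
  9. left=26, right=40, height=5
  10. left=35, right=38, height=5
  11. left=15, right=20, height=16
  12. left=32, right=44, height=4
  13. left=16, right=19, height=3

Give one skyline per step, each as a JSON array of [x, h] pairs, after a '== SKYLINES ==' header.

== SKYLINES ==
[[43,7],[44,0]]
[[27,10],[28,0],[43,7],[44,0]]
[[27,10],[28,0],[35,15],[41,0],[43,7],[44,0]]
[[27,10],[28,0],[35,15],[41,0],[43,7],[44,0],[45,1],[46,0]]
[[27,10],[28,0],[35,15],[41,0],[43,7],[44,10],[46,0]]
[[27,10],[28,0],[35,15],[41,5],[43,7],[44,10],[46,5],[49,0]]
[[16,7],[27,10],[28,0],[35,15],[41,5],[43,7],[44,10],[46,5],[49,0]]
[[16,7],[27,10],[28,0],[35,15],[41,5],[43,7],[44,10],[46,5],[49,0]]
[[16,7],[27,10],[28,5],[35,15],[41,5],[43,7],[44,10],[46,5],[49,0]]
[[16,7],[27,10],[28,5],[35,15],[41,5],[43,7],[44,10],[46,5],[49,0]]
[[15,16],[20,7],[27,10],[28,5],[35,15],[41,5],[43,7],[44,10],[46,5],[49,0]]
[[15,16],[20,7],[27,10],[28,5],[35,15],[41,5],[43,7],[44,10],[46,5],[49,0]]
[[15,16],[20,7],[27,10],[28,5],[35,15],[41,5],[43,7],[44,10],[46,5],[49,0]]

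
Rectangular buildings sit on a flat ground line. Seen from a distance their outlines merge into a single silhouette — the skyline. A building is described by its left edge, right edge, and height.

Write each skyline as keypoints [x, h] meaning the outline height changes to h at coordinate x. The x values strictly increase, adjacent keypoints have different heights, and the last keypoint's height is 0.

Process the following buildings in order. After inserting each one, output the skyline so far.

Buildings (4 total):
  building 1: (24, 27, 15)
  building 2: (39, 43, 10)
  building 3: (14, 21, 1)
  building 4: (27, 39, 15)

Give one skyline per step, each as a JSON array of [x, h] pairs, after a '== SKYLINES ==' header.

== SKYLINES ==
[[24,15],[27,0]]
[[24,15],[27,0],[39,10],[43,0]]
[[14,1],[21,0],[24,15],[27,0],[39,10],[43,0]]
[[14,1],[21,0],[24,15],[39,10],[43,0]]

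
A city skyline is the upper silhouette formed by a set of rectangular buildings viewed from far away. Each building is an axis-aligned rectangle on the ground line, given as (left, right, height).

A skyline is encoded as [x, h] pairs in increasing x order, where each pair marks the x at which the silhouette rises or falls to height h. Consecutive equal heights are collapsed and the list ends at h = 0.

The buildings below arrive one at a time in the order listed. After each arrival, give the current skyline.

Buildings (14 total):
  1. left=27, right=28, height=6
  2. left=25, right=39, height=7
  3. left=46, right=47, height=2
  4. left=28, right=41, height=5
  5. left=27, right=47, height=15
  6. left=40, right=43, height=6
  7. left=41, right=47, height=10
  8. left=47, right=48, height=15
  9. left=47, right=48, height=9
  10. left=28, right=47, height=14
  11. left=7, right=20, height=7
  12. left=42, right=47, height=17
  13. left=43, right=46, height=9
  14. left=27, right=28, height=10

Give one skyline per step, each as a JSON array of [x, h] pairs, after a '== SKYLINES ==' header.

== SKYLINES ==
[[27,6],[28,0]]
[[25,7],[39,0]]
[[25,7],[39,0],[46,2],[47,0]]
[[25,7],[39,5],[41,0],[46,2],[47,0]]
[[25,7],[27,15],[47,0]]
[[25,7],[27,15],[47,0]]
[[25,7],[27,15],[47,0]]
[[25,7],[27,15],[48,0]]
[[25,7],[27,15],[48,0]]
[[25,7],[27,15],[48,0]]
[[7,7],[20,0],[25,7],[27,15],[48,0]]
[[7,7],[20,0],[25,7],[27,15],[42,17],[47,15],[48,0]]
[[7,7],[20,0],[25,7],[27,15],[42,17],[47,15],[48,0]]
[[7,7],[20,0],[25,7],[27,15],[42,17],[47,15],[48,0]]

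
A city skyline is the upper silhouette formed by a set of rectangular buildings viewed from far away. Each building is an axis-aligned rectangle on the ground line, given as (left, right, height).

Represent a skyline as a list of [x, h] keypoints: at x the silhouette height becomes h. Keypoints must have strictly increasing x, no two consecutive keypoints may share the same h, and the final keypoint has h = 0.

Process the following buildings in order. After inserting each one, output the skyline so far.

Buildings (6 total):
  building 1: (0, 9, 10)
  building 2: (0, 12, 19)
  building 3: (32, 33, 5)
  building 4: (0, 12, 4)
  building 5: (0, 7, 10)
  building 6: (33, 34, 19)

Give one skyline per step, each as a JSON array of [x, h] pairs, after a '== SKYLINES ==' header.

== SKYLINES ==
[[0,10],[9,0]]
[[0,19],[12,0]]
[[0,19],[12,0],[32,5],[33,0]]
[[0,19],[12,0],[32,5],[33,0]]
[[0,19],[12,0],[32,5],[33,0]]
[[0,19],[12,0],[32,5],[33,19],[34,0]]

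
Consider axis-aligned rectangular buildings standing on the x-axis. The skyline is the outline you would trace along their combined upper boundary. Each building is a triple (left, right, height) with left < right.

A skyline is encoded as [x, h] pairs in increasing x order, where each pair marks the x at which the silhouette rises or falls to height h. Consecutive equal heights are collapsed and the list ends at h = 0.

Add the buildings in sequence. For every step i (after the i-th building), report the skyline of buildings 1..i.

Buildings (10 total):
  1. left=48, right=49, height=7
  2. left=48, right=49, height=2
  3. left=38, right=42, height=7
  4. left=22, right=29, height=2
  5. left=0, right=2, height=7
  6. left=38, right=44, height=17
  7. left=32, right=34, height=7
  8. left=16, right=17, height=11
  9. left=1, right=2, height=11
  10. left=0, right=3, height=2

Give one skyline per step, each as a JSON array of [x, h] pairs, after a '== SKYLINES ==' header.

== SKYLINES ==
[[48,7],[49,0]]
[[48,7],[49,0]]
[[38,7],[42,0],[48,7],[49,0]]
[[22,2],[29,0],[38,7],[42,0],[48,7],[49,0]]
[[0,7],[2,0],[22,2],[29,0],[38,7],[42,0],[48,7],[49,0]]
[[0,7],[2,0],[22,2],[29,0],[38,17],[44,0],[48,7],[49,0]]
[[0,7],[2,0],[22,2],[29,0],[32,7],[34,0],[38,17],[44,0],[48,7],[49,0]]
[[0,7],[2,0],[16,11],[17,0],[22,2],[29,0],[32,7],[34,0],[38,17],[44,0],[48,7],[49,0]]
[[0,7],[1,11],[2,0],[16,11],[17,0],[22,2],[29,0],[32,7],[34,0],[38,17],[44,0],[48,7],[49,0]]
[[0,7],[1,11],[2,2],[3,0],[16,11],[17,0],[22,2],[29,0],[32,7],[34,0],[38,17],[44,0],[48,7],[49,0]]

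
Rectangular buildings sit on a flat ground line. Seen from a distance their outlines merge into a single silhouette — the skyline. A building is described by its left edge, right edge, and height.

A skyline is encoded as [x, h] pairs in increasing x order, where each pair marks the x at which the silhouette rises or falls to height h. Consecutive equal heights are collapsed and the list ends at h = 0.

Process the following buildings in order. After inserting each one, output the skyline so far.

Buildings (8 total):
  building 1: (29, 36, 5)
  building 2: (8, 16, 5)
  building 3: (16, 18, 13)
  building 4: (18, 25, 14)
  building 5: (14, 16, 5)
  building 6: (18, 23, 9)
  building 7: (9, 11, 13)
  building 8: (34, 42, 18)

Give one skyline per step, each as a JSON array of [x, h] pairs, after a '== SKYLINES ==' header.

== SKYLINES ==
[[29,5],[36,0]]
[[8,5],[16,0],[29,5],[36,0]]
[[8,5],[16,13],[18,0],[29,5],[36,0]]
[[8,5],[16,13],[18,14],[25,0],[29,5],[36,0]]
[[8,5],[16,13],[18,14],[25,0],[29,5],[36,0]]
[[8,5],[16,13],[18,14],[25,0],[29,5],[36,0]]
[[8,5],[9,13],[11,5],[16,13],[18,14],[25,0],[29,5],[36,0]]
[[8,5],[9,13],[11,5],[16,13],[18,14],[25,0],[29,5],[34,18],[42,0]]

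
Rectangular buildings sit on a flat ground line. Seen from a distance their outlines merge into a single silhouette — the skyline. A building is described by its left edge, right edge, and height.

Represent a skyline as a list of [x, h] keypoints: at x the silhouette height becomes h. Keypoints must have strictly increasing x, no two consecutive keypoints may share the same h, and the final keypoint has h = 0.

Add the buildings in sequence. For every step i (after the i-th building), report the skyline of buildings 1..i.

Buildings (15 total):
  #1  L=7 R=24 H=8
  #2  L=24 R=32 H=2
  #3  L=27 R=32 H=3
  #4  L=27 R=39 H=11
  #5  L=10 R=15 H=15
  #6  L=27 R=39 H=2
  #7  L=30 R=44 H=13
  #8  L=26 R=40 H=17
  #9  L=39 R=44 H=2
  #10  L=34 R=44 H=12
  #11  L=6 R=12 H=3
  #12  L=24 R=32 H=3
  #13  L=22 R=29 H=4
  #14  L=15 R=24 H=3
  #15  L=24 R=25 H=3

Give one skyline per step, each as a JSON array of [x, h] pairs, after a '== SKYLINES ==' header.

== SKYLINES ==
[[7,8],[24,0]]
[[7,8],[24,2],[32,0]]
[[7,8],[24,2],[27,3],[32,0]]
[[7,8],[24,2],[27,11],[39,0]]
[[7,8],[10,15],[15,8],[24,2],[27,11],[39,0]]
[[7,8],[10,15],[15,8],[24,2],[27,11],[39,0]]
[[7,8],[10,15],[15,8],[24,2],[27,11],[30,13],[44,0]]
[[7,8],[10,15],[15,8],[24,2],[26,17],[40,13],[44,0]]
[[7,8],[10,15],[15,8],[24,2],[26,17],[40,13],[44,0]]
[[7,8],[10,15],[15,8],[24,2],[26,17],[40,13],[44,0]]
[[6,3],[7,8],[10,15],[15,8],[24,2],[26,17],[40,13],[44,0]]
[[6,3],[7,8],[10,15],[15,8],[24,3],[26,17],[40,13],[44,0]]
[[6,3],[7,8],[10,15],[15,8],[24,4],[26,17],[40,13],[44,0]]
[[6,3],[7,8],[10,15],[15,8],[24,4],[26,17],[40,13],[44,0]]
[[6,3],[7,8],[10,15],[15,8],[24,4],[26,17],[40,13],[44,0]]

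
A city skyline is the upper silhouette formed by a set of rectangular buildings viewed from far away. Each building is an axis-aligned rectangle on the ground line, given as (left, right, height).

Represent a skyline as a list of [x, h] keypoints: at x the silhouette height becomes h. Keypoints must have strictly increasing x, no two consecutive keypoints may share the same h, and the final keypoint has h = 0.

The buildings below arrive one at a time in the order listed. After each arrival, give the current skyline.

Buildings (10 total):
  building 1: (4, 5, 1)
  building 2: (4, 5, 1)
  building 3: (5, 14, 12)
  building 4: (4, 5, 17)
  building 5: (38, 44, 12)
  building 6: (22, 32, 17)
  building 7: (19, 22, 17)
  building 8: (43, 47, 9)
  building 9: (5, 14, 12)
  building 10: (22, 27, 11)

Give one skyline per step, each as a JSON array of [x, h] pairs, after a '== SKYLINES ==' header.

== SKYLINES ==
[[4,1],[5,0]]
[[4,1],[5,0]]
[[4,1],[5,12],[14,0]]
[[4,17],[5,12],[14,0]]
[[4,17],[5,12],[14,0],[38,12],[44,0]]
[[4,17],[5,12],[14,0],[22,17],[32,0],[38,12],[44,0]]
[[4,17],[5,12],[14,0],[19,17],[32,0],[38,12],[44,0]]
[[4,17],[5,12],[14,0],[19,17],[32,0],[38,12],[44,9],[47,0]]
[[4,17],[5,12],[14,0],[19,17],[32,0],[38,12],[44,9],[47,0]]
[[4,17],[5,12],[14,0],[19,17],[32,0],[38,12],[44,9],[47,0]]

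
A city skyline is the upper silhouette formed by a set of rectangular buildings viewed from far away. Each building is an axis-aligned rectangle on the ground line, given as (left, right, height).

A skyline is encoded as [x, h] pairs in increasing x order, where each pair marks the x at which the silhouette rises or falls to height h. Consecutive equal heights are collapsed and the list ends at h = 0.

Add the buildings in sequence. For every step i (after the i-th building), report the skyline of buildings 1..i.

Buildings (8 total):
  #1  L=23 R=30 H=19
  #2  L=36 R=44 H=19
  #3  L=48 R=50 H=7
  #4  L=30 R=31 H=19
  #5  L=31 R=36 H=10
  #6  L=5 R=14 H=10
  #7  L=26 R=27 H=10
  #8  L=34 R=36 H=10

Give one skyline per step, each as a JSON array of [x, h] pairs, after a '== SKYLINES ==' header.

== SKYLINES ==
[[23,19],[30,0]]
[[23,19],[30,0],[36,19],[44,0]]
[[23,19],[30,0],[36,19],[44,0],[48,7],[50,0]]
[[23,19],[31,0],[36,19],[44,0],[48,7],[50,0]]
[[23,19],[31,10],[36,19],[44,0],[48,7],[50,0]]
[[5,10],[14,0],[23,19],[31,10],[36,19],[44,0],[48,7],[50,0]]
[[5,10],[14,0],[23,19],[31,10],[36,19],[44,0],[48,7],[50,0]]
[[5,10],[14,0],[23,19],[31,10],[36,19],[44,0],[48,7],[50,0]]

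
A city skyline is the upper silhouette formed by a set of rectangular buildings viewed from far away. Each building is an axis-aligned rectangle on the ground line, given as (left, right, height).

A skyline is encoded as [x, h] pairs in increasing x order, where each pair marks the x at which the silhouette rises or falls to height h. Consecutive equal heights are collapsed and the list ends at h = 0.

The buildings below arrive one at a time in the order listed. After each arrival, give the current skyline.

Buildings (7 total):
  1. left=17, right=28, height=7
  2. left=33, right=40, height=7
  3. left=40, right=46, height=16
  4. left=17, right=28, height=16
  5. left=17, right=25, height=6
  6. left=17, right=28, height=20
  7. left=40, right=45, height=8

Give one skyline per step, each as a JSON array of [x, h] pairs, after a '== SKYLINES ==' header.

== SKYLINES ==
[[17,7],[28,0]]
[[17,7],[28,0],[33,7],[40,0]]
[[17,7],[28,0],[33,7],[40,16],[46,0]]
[[17,16],[28,0],[33,7],[40,16],[46,0]]
[[17,16],[28,0],[33,7],[40,16],[46,0]]
[[17,20],[28,0],[33,7],[40,16],[46,0]]
[[17,20],[28,0],[33,7],[40,16],[46,0]]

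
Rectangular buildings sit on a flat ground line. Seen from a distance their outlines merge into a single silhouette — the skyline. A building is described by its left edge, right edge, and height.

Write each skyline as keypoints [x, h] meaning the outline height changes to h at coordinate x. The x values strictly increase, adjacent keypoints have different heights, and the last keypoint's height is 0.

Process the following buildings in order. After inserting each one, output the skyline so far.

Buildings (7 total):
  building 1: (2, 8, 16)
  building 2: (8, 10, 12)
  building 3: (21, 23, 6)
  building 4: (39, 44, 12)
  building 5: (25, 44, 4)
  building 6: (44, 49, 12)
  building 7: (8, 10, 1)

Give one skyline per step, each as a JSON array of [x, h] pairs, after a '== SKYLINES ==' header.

== SKYLINES ==
[[2,16],[8,0]]
[[2,16],[8,12],[10,0]]
[[2,16],[8,12],[10,0],[21,6],[23,0]]
[[2,16],[8,12],[10,0],[21,6],[23,0],[39,12],[44,0]]
[[2,16],[8,12],[10,0],[21,6],[23,0],[25,4],[39,12],[44,0]]
[[2,16],[8,12],[10,0],[21,6],[23,0],[25,4],[39,12],[49,0]]
[[2,16],[8,12],[10,0],[21,6],[23,0],[25,4],[39,12],[49,0]]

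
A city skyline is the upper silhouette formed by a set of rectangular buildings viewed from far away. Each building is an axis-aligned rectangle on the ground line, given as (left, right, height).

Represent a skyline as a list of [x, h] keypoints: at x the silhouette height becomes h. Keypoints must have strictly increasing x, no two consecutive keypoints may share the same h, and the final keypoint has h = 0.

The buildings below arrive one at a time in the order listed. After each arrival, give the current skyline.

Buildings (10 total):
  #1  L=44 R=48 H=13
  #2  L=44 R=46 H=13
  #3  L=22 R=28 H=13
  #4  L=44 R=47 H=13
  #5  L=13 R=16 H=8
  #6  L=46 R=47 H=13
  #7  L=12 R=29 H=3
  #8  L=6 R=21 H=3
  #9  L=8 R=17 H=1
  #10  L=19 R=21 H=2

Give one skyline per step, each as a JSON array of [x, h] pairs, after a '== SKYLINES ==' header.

== SKYLINES ==
[[44,13],[48,0]]
[[44,13],[48,0]]
[[22,13],[28,0],[44,13],[48,0]]
[[22,13],[28,0],[44,13],[48,0]]
[[13,8],[16,0],[22,13],[28,0],[44,13],[48,0]]
[[13,8],[16,0],[22,13],[28,0],[44,13],[48,0]]
[[12,3],[13,8],[16,3],[22,13],[28,3],[29,0],[44,13],[48,0]]
[[6,3],[13,8],[16,3],[22,13],[28,3],[29,0],[44,13],[48,0]]
[[6,3],[13,8],[16,3],[22,13],[28,3],[29,0],[44,13],[48,0]]
[[6,3],[13,8],[16,3],[22,13],[28,3],[29,0],[44,13],[48,0]]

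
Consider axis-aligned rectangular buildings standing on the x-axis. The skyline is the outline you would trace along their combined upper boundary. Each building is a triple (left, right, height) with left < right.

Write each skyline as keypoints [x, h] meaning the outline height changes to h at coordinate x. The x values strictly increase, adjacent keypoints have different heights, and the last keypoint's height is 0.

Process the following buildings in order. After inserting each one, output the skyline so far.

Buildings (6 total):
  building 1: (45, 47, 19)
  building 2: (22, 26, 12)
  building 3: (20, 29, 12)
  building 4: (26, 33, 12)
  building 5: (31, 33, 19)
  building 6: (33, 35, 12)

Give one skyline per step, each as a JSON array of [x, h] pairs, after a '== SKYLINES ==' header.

== SKYLINES ==
[[45,19],[47,0]]
[[22,12],[26,0],[45,19],[47,0]]
[[20,12],[29,0],[45,19],[47,0]]
[[20,12],[33,0],[45,19],[47,0]]
[[20,12],[31,19],[33,0],[45,19],[47,0]]
[[20,12],[31,19],[33,12],[35,0],[45,19],[47,0]]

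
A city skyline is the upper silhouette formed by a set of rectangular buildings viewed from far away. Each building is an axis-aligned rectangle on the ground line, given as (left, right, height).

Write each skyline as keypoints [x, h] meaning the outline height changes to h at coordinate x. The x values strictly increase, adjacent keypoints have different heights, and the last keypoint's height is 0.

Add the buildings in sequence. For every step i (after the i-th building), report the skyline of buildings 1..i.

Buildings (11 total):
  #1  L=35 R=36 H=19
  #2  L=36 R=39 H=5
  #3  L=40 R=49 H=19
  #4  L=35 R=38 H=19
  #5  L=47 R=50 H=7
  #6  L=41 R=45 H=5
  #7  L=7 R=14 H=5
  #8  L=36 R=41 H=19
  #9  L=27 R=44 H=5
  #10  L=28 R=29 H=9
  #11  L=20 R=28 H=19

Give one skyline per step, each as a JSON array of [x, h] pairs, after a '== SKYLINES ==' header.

== SKYLINES ==
[[35,19],[36,0]]
[[35,19],[36,5],[39,0]]
[[35,19],[36,5],[39,0],[40,19],[49,0]]
[[35,19],[38,5],[39,0],[40,19],[49,0]]
[[35,19],[38,5],[39,0],[40,19],[49,7],[50,0]]
[[35,19],[38,5],[39,0],[40,19],[49,7],[50,0]]
[[7,5],[14,0],[35,19],[38,5],[39,0],[40,19],[49,7],[50,0]]
[[7,5],[14,0],[35,19],[49,7],[50,0]]
[[7,5],[14,0],[27,5],[35,19],[49,7],[50,0]]
[[7,5],[14,0],[27,5],[28,9],[29,5],[35,19],[49,7],[50,0]]
[[7,5],[14,0],[20,19],[28,9],[29,5],[35,19],[49,7],[50,0]]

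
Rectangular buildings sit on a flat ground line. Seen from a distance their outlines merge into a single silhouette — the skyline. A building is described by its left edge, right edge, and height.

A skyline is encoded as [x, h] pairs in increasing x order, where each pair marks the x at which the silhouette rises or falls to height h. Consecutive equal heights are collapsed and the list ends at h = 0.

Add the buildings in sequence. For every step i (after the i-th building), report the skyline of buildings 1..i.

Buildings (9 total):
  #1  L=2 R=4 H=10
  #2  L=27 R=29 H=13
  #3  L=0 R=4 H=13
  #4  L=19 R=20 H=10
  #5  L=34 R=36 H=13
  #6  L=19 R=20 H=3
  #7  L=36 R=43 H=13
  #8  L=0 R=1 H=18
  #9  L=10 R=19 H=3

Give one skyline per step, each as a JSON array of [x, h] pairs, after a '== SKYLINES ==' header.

== SKYLINES ==
[[2,10],[4,0]]
[[2,10],[4,0],[27,13],[29,0]]
[[0,13],[4,0],[27,13],[29,0]]
[[0,13],[4,0],[19,10],[20,0],[27,13],[29,0]]
[[0,13],[4,0],[19,10],[20,0],[27,13],[29,0],[34,13],[36,0]]
[[0,13],[4,0],[19,10],[20,0],[27,13],[29,0],[34,13],[36,0]]
[[0,13],[4,0],[19,10],[20,0],[27,13],[29,0],[34,13],[43,0]]
[[0,18],[1,13],[4,0],[19,10],[20,0],[27,13],[29,0],[34,13],[43,0]]
[[0,18],[1,13],[4,0],[10,3],[19,10],[20,0],[27,13],[29,0],[34,13],[43,0]]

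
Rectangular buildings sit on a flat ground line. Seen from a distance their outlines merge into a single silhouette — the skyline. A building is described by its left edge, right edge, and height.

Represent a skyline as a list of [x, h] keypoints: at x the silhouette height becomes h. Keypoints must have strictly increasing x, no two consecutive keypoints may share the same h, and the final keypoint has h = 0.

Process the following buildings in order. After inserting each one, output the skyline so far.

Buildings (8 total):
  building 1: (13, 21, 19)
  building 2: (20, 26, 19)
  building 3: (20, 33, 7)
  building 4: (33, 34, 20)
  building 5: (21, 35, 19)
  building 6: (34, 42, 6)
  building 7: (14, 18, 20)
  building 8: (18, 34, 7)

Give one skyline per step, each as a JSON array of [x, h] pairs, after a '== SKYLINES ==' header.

== SKYLINES ==
[[13,19],[21,0]]
[[13,19],[26,0]]
[[13,19],[26,7],[33,0]]
[[13,19],[26,7],[33,20],[34,0]]
[[13,19],[33,20],[34,19],[35,0]]
[[13,19],[33,20],[34,19],[35,6],[42,0]]
[[13,19],[14,20],[18,19],[33,20],[34,19],[35,6],[42,0]]
[[13,19],[14,20],[18,19],[33,20],[34,19],[35,6],[42,0]]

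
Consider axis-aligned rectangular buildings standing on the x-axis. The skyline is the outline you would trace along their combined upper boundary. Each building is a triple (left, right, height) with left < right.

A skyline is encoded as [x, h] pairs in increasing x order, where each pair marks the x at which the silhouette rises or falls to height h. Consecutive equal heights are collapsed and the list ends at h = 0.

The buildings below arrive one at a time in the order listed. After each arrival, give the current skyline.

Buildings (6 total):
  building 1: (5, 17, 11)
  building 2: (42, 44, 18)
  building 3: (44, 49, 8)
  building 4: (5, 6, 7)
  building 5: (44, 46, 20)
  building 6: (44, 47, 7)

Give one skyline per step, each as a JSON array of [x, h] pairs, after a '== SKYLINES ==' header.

== SKYLINES ==
[[5,11],[17,0]]
[[5,11],[17,0],[42,18],[44,0]]
[[5,11],[17,0],[42,18],[44,8],[49,0]]
[[5,11],[17,0],[42,18],[44,8],[49,0]]
[[5,11],[17,0],[42,18],[44,20],[46,8],[49,0]]
[[5,11],[17,0],[42,18],[44,20],[46,8],[49,0]]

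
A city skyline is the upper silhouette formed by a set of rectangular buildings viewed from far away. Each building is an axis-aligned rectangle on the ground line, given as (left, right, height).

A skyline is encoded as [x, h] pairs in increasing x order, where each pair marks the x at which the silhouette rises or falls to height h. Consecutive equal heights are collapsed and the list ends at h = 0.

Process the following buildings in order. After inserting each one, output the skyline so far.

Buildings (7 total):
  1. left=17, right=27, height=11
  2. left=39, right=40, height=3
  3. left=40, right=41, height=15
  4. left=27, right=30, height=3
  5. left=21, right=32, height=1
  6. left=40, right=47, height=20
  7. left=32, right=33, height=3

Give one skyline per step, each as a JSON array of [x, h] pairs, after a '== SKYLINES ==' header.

== SKYLINES ==
[[17,11],[27,0]]
[[17,11],[27,0],[39,3],[40,0]]
[[17,11],[27,0],[39,3],[40,15],[41,0]]
[[17,11],[27,3],[30,0],[39,3],[40,15],[41,0]]
[[17,11],[27,3],[30,1],[32,0],[39,3],[40,15],[41,0]]
[[17,11],[27,3],[30,1],[32,0],[39,3],[40,20],[47,0]]
[[17,11],[27,3],[30,1],[32,3],[33,0],[39,3],[40,20],[47,0]]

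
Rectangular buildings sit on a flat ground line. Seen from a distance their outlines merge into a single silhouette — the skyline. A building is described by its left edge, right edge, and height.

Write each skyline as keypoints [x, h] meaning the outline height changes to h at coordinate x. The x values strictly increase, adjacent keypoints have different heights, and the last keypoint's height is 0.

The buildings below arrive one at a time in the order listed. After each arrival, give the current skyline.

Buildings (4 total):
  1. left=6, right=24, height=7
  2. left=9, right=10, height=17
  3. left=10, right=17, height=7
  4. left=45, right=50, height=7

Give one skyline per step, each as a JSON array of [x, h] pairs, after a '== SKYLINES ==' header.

== SKYLINES ==
[[6,7],[24,0]]
[[6,7],[9,17],[10,7],[24,0]]
[[6,7],[9,17],[10,7],[24,0]]
[[6,7],[9,17],[10,7],[24,0],[45,7],[50,0]]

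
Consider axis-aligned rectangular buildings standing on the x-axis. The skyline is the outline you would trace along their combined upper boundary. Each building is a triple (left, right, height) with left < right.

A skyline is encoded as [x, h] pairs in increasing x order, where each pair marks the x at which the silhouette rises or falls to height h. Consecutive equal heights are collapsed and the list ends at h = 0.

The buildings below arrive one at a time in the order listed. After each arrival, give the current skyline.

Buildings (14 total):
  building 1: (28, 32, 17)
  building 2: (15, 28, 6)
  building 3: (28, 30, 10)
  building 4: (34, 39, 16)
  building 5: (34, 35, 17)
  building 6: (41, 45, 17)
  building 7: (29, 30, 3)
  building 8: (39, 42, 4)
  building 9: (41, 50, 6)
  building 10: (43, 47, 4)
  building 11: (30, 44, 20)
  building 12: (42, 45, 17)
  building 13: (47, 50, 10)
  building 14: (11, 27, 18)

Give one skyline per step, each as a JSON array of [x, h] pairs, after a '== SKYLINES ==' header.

== SKYLINES ==
[[28,17],[32,0]]
[[15,6],[28,17],[32,0]]
[[15,6],[28,17],[32,0]]
[[15,6],[28,17],[32,0],[34,16],[39,0]]
[[15,6],[28,17],[32,0],[34,17],[35,16],[39,0]]
[[15,6],[28,17],[32,0],[34,17],[35,16],[39,0],[41,17],[45,0]]
[[15,6],[28,17],[32,0],[34,17],[35,16],[39,0],[41,17],[45,0]]
[[15,6],[28,17],[32,0],[34,17],[35,16],[39,4],[41,17],[45,0]]
[[15,6],[28,17],[32,0],[34,17],[35,16],[39,4],[41,17],[45,6],[50,0]]
[[15,6],[28,17],[32,0],[34,17],[35,16],[39,4],[41,17],[45,6],[50,0]]
[[15,6],[28,17],[30,20],[44,17],[45,6],[50,0]]
[[15,6],[28,17],[30,20],[44,17],[45,6],[50,0]]
[[15,6],[28,17],[30,20],[44,17],[45,6],[47,10],[50,0]]
[[11,18],[27,6],[28,17],[30,20],[44,17],[45,6],[47,10],[50,0]]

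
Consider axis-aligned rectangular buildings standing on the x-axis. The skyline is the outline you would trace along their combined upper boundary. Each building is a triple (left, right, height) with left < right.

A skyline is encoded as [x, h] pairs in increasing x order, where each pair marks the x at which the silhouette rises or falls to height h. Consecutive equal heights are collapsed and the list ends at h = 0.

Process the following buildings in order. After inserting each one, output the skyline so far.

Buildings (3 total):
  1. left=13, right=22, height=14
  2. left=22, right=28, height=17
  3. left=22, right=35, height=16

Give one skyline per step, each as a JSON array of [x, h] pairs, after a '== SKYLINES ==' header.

== SKYLINES ==
[[13,14],[22,0]]
[[13,14],[22,17],[28,0]]
[[13,14],[22,17],[28,16],[35,0]]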